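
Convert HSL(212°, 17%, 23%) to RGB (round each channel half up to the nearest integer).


H=212°, S=0.17, L=0.23
C = (1-|2L-1|)×S = (1-|-0.54|)×0.17 = 0.0782
H' = H/60 = 212/60 ≈ 3.5333; X = C×(1-|H' mod 2 - 1|) ≈ 0.0365
m = L - C/2 = 0.23 - 0.0391 = 0.1909
Sector ⌊H'⌋ = 3 → (R',G',B') = (0.0, ≈0.0365, 0.0782)
RGB = ((R'+m)×255, (G'+m)×255, (B'+m)×255) = (48.6795, 57.9853, 68.6205)
Round half up → RGB(49, 58, 69)


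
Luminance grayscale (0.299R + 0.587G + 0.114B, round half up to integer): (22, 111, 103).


Gray = 0.299×R + 0.587×G + 0.114×B
Gray = 0.299×22 + 0.587×111 + 0.114×103
Gray = 6.578 + 65.157 + 11.742
Gray = 83.477 → round half up → 83
Gray = 83


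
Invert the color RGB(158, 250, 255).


Invert: (255-R, 255-G, 255-B)
R: 255-158 = 97
G: 255-250 = 5
B: 255-255 = 0
= RGB(97, 5, 0)


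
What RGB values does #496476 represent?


49 → 73 (R)
64 → 100 (G)
76 → 118 (B)
= RGB(73, 100, 118)


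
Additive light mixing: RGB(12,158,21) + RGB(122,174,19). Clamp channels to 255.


Additive: each channel = min(255, C₁+C₂)
R: 12+122 = 134 → 134
G: 158+174 = 332 → 255
B: 21+19 = 40 → 40
= RGB(134, 255, 40)


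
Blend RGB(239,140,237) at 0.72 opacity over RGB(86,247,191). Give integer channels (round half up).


C = α×F + (1-α)×B, with 1-α = 0.28
R: 0.72×239 + 0.28×86 = 172.08 + 24.08 = 196.16 → 196
G: 0.72×140 + 0.28×247 = 100.80 + 69.16 = 169.96 → 170
B: 0.72×237 + 0.28×191 = 170.64 + 53.48 = 224.12 → 224
= RGB(196, 170, 224)


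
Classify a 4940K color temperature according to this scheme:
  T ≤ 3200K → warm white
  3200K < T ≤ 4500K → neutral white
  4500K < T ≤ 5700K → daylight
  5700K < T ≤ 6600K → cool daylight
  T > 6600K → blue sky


Temperature: 4940K
4500K < 4940K ≤ 5700K → daylight
Classification: daylight


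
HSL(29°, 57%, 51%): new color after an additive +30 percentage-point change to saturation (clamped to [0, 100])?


Original S = 57%
Adjustment = +30 percentage points
New S = 57 + (30) = 87
Clamp to [0, 100] → 87
= HSL(29°, 87%, 51%)


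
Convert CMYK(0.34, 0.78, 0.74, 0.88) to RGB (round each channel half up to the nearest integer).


R = 255 × (1-C) × (1-K) = 255 × 0.66 × 0.12 = 20.196 → 20
G = 255 × (1-M) × (1-K) = 255 × 0.22 × 0.12 = 6.732 → 7
B = 255 × (1-Y) × (1-K) = 255 × 0.26 × 0.12 = 7.956 → 8
= RGB(20, 7, 8)


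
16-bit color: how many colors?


Colors = 2^bits = 2^16
= 65,536 colors


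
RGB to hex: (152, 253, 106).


R = 152 → 98 (hex)
G = 253 → FD (hex)
B = 106 → 6A (hex)
Hex = #98FD6A


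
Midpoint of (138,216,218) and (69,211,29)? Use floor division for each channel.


Midpoint: each channel = ⌊(C₁+C₂)/2⌋
R: ⌊(138+69)/2⌋ = 103
G: ⌊(216+211)/2⌋ = 213
B: ⌊(218+29)/2⌋ = 123
= RGB(103, 213, 123)


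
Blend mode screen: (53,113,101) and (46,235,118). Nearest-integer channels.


Screen: C = 255 - (255-A)×(255-B)/255, rounded to nearest integer
R: 255 - (255-53)×(255-46)/255 = 255 - 42218/255 ≈ 255 - 165.561 = 89.439 → 89
G: 255 - (255-113)×(255-235)/255 = 255 - 2840/255 ≈ 255 - 11.137 = 243.863 → 244
B: 255 - (255-101)×(255-118)/255 = 255 - 21098/255 ≈ 255 - 82.737 = 172.263 → 172
= RGB(89, 244, 172)


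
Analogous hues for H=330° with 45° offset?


Base hue: 330°
Left analog: (330 - 45) mod 360 = 285°
Right analog: (330 + 45) mod 360 = 15°
Analogous hues = 285° and 15°


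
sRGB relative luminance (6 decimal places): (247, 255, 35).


Linearize each channel (sRGB transfer function): c = v/255; c_lin = c/12.92 if c ≤ 0.04045, else ((c+0.055)/1.055)^2.4
  R: 247/255 ≈ 0.968627 > 0.04045 → ((0.968627+0.055)/1.055)^2.4 ≈ 0.930111
  G: 255/255 ≈ 1.000000 > 0.04045 → ((1.000000+0.055)/1.055)^2.4 ≈ 1.000000
  B: 35/255 ≈ 0.137255 > 0.04045 → ((0.137255+0.055)/1.055)^2.4 ≈ 0.016807
R_lin = 0.930111, G_lin = 1.000000, B_lin = 0.016807
L = 0.2126×R + 0.7152×G + 0.0722×B
L = 0.2126×0.930111 + 0.7152×1.000000 + 0.0722×0.016807
L ≈ 0.914155


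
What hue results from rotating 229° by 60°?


New hue = (H + rotation) mod 360
New hue = (229 + 60) mod 360
= 289 mod 360
= 289°


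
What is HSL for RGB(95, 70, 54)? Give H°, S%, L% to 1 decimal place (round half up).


Normalize: R'=95/255≈0.3725, G'=70/255≈0.2745, B'=54/255≈0.2118
Max=95/255, Min=54/255, Δ=Max-Min=41/255
L = (Max+Min)/2 = (95+54)/510 = 149/510 = 0.29215… → L = 29.2%
L ≤ 0.5 → S = Δ/(Max+Min) = 41/(95+54) = 41/149 = 0.27516… → S = 27.5%
(the 1/255 factors cancel in S and H, so raw channel differences can be used)
Max is R' → H = 60 × (((G-B)/Δ) mod 6) = 60 × (((70-54)/41) mod 6)
  16/41 = 0.3902…
  H = 60 × 0.3902… = 23.414…° → H = 23.4°
= HSL(23.4°, 27.5%, 29.2%)


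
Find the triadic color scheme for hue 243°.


Triadic: equally spaced at 120° intervals
H1 = 243°
H2 = (243 + 120) mod 360 = 3°
H3 = (243 + 240) mod 360 = 123°
Triadic = 243°, 3°, 123°


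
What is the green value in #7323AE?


Color: #7323AE
R = 73 = 115
G = 23 = 35
B = AE = 174
Green = 35


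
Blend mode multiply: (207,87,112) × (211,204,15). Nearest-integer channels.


Multiply: C = A×B/255, rounded to nearest integer
R: 207×211/255 = 43677/255 ≈ 171.282 → 171
G: 87×204/255 = 17748/255 ≈ 69.600 → 70
B: 112×15/255 = 1680/255 ≈ 6.588 → 7
= RGB(171, 70, 7)


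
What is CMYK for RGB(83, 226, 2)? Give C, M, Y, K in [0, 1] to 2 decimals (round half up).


R'=83/255≈0.3255, G'=226/255≈0.8863, B'=2/255≈0.0078
K = 1 - max(R',G',B') = 1 - 226/255 = 29/255 = 0.11372… → 0.11
(1-R'-K)/(1-K) simplifies to (max-R)/max with max = 226:
C = (226-83)/226 = 143/226 = 0.63274… → 0.63
M = (226-226)/226 = 0/226 = 0 → 0.00
Y = (226-2)/226 = 224/226 = 0.99115… → 0.99
= CMYK(0.63, 0.00, 0.99, 0.11)


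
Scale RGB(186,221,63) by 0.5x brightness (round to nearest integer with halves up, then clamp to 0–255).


Multiply each channel by 0.5, round half up, clamp to [0, 255]
R: 186×0.5 = 93
G: 221×0.5 = 110.5 → round → 111
B: 63×0.5 = 31.5 → round → 32
= RGB(93, 111, 32)


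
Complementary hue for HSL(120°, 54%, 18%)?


Complement = opposite side of color wheel = hue + 180°
H' = (120 + 180) mod 360 = 300°
S and L unchanged.
= HSL(300°, 54%, 18%)


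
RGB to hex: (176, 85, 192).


R = 176 → B0 (hex)
G = 85 → 55 (hex)
B = 192 → C0 (hex)
Hex = #B055C0


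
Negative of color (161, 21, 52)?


Invert: (255-R, 255-G, 255-B)
R: 255-161 = 94
G: 255-21 = 234
B: 255-52 = 203
= RGB(94, 234, 203)


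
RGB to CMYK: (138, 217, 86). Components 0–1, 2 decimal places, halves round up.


R'=138/255≈0.5412, G'=217/255≈0.8510, B'=86/255≈0.3373
K = 1 - max(R',G',B') = 1 - 217/255 = 38/255 = 0.14901… → 0.15
(1-R'-K)/(1-K) simplifies to (max-R)/max with max = 217:
C = (217-138)/217 = 79/217 = 0.36405… → 0.36
M = (217-217)/217 = 0/217 = 0 → 0.00
Y = (217-86)/217 = 131/217 = 0.60368… → 0.60
= CMYK(0.36, 0.00, 0.60, 0.15)


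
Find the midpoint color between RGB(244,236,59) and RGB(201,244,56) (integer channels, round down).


Midpoint: each channel = ⌊(C₁+C₂)/2⌋
R: ⌊(244+201)/2⌋ = 222
G: ⌊(236+244)/2⌋ = 240
B: ⌊(59+56)/2⌋ = 57
= RGB(222, 240, 57)


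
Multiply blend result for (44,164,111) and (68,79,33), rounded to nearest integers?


Multiply: C = A×B/255, rounded to nearest integer
R: 44×68/255 = 2992/255 ≈ 11.733 → 12
G: 164×79/255 = 12956/255 ≈ 50.808 → 51
B: 111×33/255 = 3663/255 ≈ 14.365 → 14
= RGB(12, 51, 14)


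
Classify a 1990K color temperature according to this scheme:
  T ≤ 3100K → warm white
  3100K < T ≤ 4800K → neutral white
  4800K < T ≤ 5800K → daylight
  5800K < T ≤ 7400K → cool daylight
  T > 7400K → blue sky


Temperature: 1990K
1990K ≤ 3100K → warm white
Classification: warm white


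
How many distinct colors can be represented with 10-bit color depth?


Colors = 2^bits = 2^10
= 1,024 colors


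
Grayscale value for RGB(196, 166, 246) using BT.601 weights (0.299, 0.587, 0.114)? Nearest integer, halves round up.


Gray = 0.299×R + 0.587×G + 0.114×B
Gray = 0.299×196 + 0.587×166 + 0.114×246
Gray = 58.604 + 97.442 + 28.044
Gray = 184.090 → round half up → 184
Gray = 184


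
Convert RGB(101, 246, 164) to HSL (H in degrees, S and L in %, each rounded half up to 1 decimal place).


Normalize: R'=101/255≈0.3961, G'=246/255≈0.9647, B'=164/255≈0.6431
Max=246/255, Min=101/255, Δ=Max-Min=145/255
L = (Max+Min)/2 = (246+101)/510 = 347/510 = 0.68039… → L = 68.0%
L > 0.5 → S = Δ/(2-Max-Min) = 145/(510-246-101) = 145/163 = 0.88957… → S = 89.0%
(the 1/255 factors cancel in S and H, so raw channel differences can be used)
Max is G' → H = 60 × ((B-R)/Δ + 2) = 60 × ((164-101)/145 + 2)
  63/145 + 2 = 0.4344… + 2 = 2.4344…
  H = 60 × 2.4344… = 146.068…° → H = 146.1°
= HSL(146.1°, 89.0%, 68.0%)


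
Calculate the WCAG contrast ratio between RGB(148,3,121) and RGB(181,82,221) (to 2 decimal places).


Linearize each sRGB channel c=v/255: c/12.92 if c ≤ 0.04045 else ((c+0.055)/1.055)^2.4
L = 0.2126×R_lin + 0.7152×G_lin + 0.0722×B_lin
Color 1 (148,3,121):
  R=148: 148/255≈0.5804 > 0.04045 → ((0.5804+0.055)/1.055)^2.4 ≈ 0.29614
  G=3: 3/255≈0.0118 ≤ 0.04045 → 0.0118/12.92 ≈ 0.00091
  B=121: 121/255≈0.4745 > 0.04045 → ((0.4745+0.055)/1.055)^2.4 ≈ 0.19120
  L1 = 0.2126×0.29614 + 0.7152×0.00091 + 0.0722×0.19120 ≈ 0.07742
Color 2 (181,82,221):
  R=181: 181/255≈0.7098 > 0.04045 → ((0.7098+0.055)/1.055)^2.4 ≈ 0.46208
  G=82: 82/255≈0.3216 > 0.04045 → ((0.3216+0.055)/1.055)^2.4 ≈ 0.08438
  B=221: 221/255≈0.8667 > 0.04045 → ((0.8667+0.055)/1.055)^2.4 ≈ 0.72306
  L2 = 0.2126×0.46208 + 0.7152×0.08438 + 0.0722×0.72306 ≈ 0.21079
Lighter = 0.21079, Darker = 0.07742
Ratio = (L_lighter + 0.05) / (L_darker + 0.05)
Ratio = (0.21079 + 0.05) / (0.07742 + 0.05) = 0.26079 / 0.12742 ≈ 2.0468
Ratio ≈ 2.05:1


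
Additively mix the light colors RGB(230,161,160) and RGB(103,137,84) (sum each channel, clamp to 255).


Additive: each channel = min(255, C₁+C₂)
R: 230+103 = 333 → 255
G: 161+137 = 298 → 255
B: 160+84 = 244 → 244
= RGB(255, 255, 244)


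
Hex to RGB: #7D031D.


7D → 125 (R)
03 → 3 (G)
1D → 29 (B)
= RGB(125, 3, 29)


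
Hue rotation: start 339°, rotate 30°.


New hue = (H + rotation) mod 360
New hue = (339 + 30) mod 360
= 369 mod 360
= 9°


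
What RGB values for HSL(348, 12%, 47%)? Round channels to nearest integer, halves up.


H=348°, S=0.12, L=0.47
C = (1-|2L-1|)×S = (1-|-0.06|)×0.12 = 0.1128
H' = H/60 = 348/60 ≈ 5.8000; X = C×(1-|H' mod 2 - 1|) = 0.02256
m = L - C/2 = 0.47 - 0.0564 = 0.4136
Sector ⌊H'⌋ = 5 → (R',G',B') = (0.1128, 0.0, 0.02256)
RGB = ((R'+m)×255, (G'+m)×255, (B'+m)×255) = (134.232, 105.468, 111.2208)
Round half up → RGB(134, 105, 111)


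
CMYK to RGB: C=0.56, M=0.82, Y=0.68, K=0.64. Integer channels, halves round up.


R = 255 × (1-C) × (1-K) = 255 × 0.44 × 0.36 = 40.392 → 40
G = 255 × (1-M) × (1-K) = 255 × 0.18 × 0.36 = 16.524 → 17
B = 255 × (1-Y) × (1-K) = 255 × 0.32 × 0.36 = 29.376 → 29
= RGB(40, 17, 29)


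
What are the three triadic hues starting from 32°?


Triadic: equally spaced at 120° intervals
H1 = 32°
H2 = (32 + 120) mod 360 = 152°
H3 = (32 + 240) mod 360 = 272°
Triadic = 32°, 152°, 272°


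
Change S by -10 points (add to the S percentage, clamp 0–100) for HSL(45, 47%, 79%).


Original S = 47%
Adjustment = -10 percentage points
New S = 47 + (-10) = 37
Clamp to [0, 100] → 37
= HSL(45°, 37%, 79%)


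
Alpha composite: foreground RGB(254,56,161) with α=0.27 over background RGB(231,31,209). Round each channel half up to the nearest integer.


C = α×F + (1-α)×B, with 1-α = 0.73
R: 0.27×254 + 0.73×231 = 68.58 + 168.63 = 237.21 → 237
G: 0.27×56 + 0.73×31 = 15.12 + 22.63 = 37.75 → 38
B: 0.27×161 + 0.73×209 = 43.47 + 152.57 = 196.04 → 196
= RGB(237, 38, 196)


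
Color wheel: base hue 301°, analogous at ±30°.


Base hue: 301°
Left analog: (301 - 30) mod 360 = 271°
Right analog: (301 + 30) mod 360 = 331°
Analogous hues = 271° and 331°


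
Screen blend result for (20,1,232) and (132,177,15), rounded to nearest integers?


Screen: C = 255 - (255-A)×(255-B)/255, rounded to nearest integer
R: 255 - (255-20)×(255-132)/255 = 255 - 28905/255 ≈ 255 - 113.353 = 141.647 → 142
G: 255 - (255-1)×(255-177)/255 = 255 - 19812/255 ≈ 255 - 77.694 = 177.306 → 177
B: 255 - (255-232)×(255-15)/255 = 255 - 5520/255 ≈ 255 - 21.647 = 233.353 → 233
= RGB(142, 177, 233)


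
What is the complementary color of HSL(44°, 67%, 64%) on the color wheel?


Complement = opposite side of color wheel = hue + 180°
H' = (44 + 180) mod 360 = 224°
S and L unchanged.
= HSL(224°, 67%, 64%)


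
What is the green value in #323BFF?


Color: #323BFF
R = 32 = 50
G = 3B = 59
B = FF = 255
Green = 59


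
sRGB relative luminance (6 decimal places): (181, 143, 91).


Linearize each channel (sRGB transfer function): c = v/255; c_lin = c/12.92 if c ≤ 0.04045, else ((c+0.055)/1.055)^2.4
  R: 181/255 ≈ 0.709804 > 0.04045 → ((0.709804+0.055)/1.055)^2.4 ≈ 0.462077
  G: 143/255 ≈ 0.560784 > 0.04045 → ((0.560784+0.055)/1.055)^2.4 ≈ 0.274677
  B: 91/255 ≈ 0.356863 > 0.04045 → ((0.356863+0.055)/1.055)^2.4 ≈ 0.104616
R_lin = 0.462077, G_lin = 0.274677, B_lin = 0.104616
L = 0.2126×R + 0.7152×G + 0.0722×B
L = 0.2126×0.462077 + 0.7152×0.274677 + 0.0722×0.104616
L ≈ 0.302240


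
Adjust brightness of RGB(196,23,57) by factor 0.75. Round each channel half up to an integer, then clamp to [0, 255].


Multiply each channel by 0.75, round half up, clamp to [0, 255]
R: 196×0.75 = 147
G: 23×0.75 = 17.25 → round → 17
B: 57×0.75 = 42.75 → round → 43
= RGB(147, 17, 43)


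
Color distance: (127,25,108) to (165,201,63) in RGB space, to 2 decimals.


d = √[(R₁-R₂)² + (G₁-G₂)² + (B₁-B₂)²]
d = √[(127-165)² + (25-201)² + (108-63)²]
d = √[1444 + 30976 + 2025]
d = √34445
d ≈ 185.59


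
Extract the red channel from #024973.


Color: #024973
R = 02 = 2
G = 49 = 73
B = 73 = 115
Red = 2


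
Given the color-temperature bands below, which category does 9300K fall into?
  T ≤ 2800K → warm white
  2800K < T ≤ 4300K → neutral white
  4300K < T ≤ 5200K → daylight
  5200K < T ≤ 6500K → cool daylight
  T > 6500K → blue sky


Temperature: 9300K
9300K > 6500K → blue sky
Classification: blue sky


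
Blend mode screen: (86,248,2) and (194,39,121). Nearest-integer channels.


Screen: C = 255 - (255-A)×(255-B)/255, rounded to nearest integer
R: 255 - (255-86)×(255-194)/255 = 255 - 10309/255 ≈ 255 - 40.427 = 214.573 → 215
G: 255 - (255-248)×(255-39)/255 = 255 - 1512/255 ≈ 255 - 5.929 = 249.071 → 249
B: 255 - (255-2)×(255-121)/255 = 255 - 33902/255 ≈ 255 - 132.949 = 122.051 → 122
= RGB(215, 249, 122)


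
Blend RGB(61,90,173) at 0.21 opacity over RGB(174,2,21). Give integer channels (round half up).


C = α×F + (1-α)×B, with 1-α = 0.79
R: 0.21×61 + 0.79×174 = 12.81 + 137.46 = 150.27 → 150
G: 0.21×90 + 0.79×2 = 18.90 + 1.58 = 20.48 → 20
B: 0.21×173 + 0.79×21 = 36.33 + 16.59 = 52.92 → 53
= RGB(150, 20, 53)


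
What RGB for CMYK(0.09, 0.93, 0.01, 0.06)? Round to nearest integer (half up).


R = 255 × (1-C) × (1-K) = 255 × 0.91 × 0.94 = 218.127 → 218
G = 255 × (1-M) × (1-K) = 255 × 0.07 × 0.94 = 16.779 → 17
B = 255 × (1-Y) × (1-K) = 255 × 0.99 × 0.94 = 237.303 → 237
= RGB(218, 17, 237)


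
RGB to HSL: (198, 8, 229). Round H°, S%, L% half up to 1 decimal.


Normalize: R'=198/255≈0.7765, G'=8/255≈0.0314, B'=229/255≈0.8980
Max=229/255, Min=8/255, Δ=Max-Min=221/255
L = (Max+Min)/2 = (229+8)/510 = 237/510 = 0.46470… → L = 46.5%
L ≤ 0.5 → S = Δ/(Max+Min) = 221/(229+8) = 221/237 = 0.93248… → S = 93.2%
(the 1/255 factors cancel in S and H, so raw channel differences can be used)
Max is B' → H = 60 × ((R-G)/Δ + 4) = 60 × ((198-8)/221 + 4)
  190/221 + 4 = 0.8597… + 4 = 4.8597…
  H = 60 × 4.8597… = 291.583…° → H = 291.6°
= HSL(291.6°, 93.2%, 46.5%)


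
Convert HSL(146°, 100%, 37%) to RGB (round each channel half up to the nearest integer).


H=146°, S=1.00, L=0.37
C = (1-|2L-1|)×S = (1-|-0.26|)×1.00 = 0.74
H' = H/60 = 146/60 ≈ 2.4333; X = C×(1-|H' mod 2 - 1|) ≈ 0.3207
m = L - C/2 = 0.37 - 0.37 = 0
Sector ⌊H'⌋ = 2 → (R',G',B') = (0.0, 0.74, ≈0.3207)
RGB = ((R'+m)×255, (G'+m)×255, (B'+m)×255) = (0.0, 188.7, 81.77)
Round half up → RGB(0, 189, 82)


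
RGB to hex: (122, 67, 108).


R = 122 → 7A (hex)
G = 67 → 43 (hex)
B = 108 → 6C (hex)
Hex = #7A436C


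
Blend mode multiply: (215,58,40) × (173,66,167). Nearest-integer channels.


Multiply: C = A×B/255, rounded to nearest integer
R: 215×173/255 = 37195/255 ≈ 145.863 → 146
G: 58×66/255 = 3828/255 ≈ 15.012 → 15
B: 40×167/255 = 6680/255 ≈ 26.196 → 26
= RGB(146, 15, 26)


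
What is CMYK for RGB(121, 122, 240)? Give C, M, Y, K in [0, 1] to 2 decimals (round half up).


R'=121/255≈0.4745, G'=122/255≈0.4784, B'=240/255≈0.9412
K = 1 - max(R',G',B') = 1 - 240/255 = 15/255 = 0.05882… → 0.06
(1-R'-K)/(1-K) simplifies to (max-R)/max with max = 240:
C = (240-121)/240 = 119/240 = 0.49583… → 0.50
M = (240-122)/240 = 118/240 = 0.49166… → 0.49
Y = (240-240)/240 = 0/240 = 0 → 0.00
= CMYK(0.50, 0.49, 0.00, 0.06)


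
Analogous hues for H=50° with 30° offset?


Base hue: 50°
Left analog: (50 - 30) mod 360 = 20°
Right analog: (50 + 30) mod 360 = 80°
Analogous hues = 20° and 80°


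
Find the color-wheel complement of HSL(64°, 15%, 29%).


Complement = opposite side of color wheel = hue + 180°
H' = (64 + 180) mod 360 = 244°
S and L unchanged.
= HSL(244°, 15%, 29%)


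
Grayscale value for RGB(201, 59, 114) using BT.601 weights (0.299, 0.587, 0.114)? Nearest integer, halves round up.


Gray = 0.299×R + 0.587×G + 0.114×B
Gray = 0.299×201 + 0.587×59 + 0.114×114
Gray = 60.099 + 34.633 + 12.996
Gray = 107.728 → round half up → 108
Gray = 108


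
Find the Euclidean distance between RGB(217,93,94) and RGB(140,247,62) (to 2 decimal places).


d = √[(R₁-R₂)² + (G₁-G₂)² + (B₁-B₂)²]
d = √[(217-140)² + (93-247)² + (94-62)²]
d = √[5929 + 23716 + 1024]
d = √30669
d ≈ 175.13


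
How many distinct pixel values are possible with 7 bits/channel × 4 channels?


Total bits = 7 bits/channel × 4 channels = 28 bits
Distinct pixel values = 2^28
= 268,435,456 pixel values


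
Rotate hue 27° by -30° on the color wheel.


New hue = (H + rotation) mod 360
New hue = (27 -30) mod 360
= -3 mod 360
= 357°


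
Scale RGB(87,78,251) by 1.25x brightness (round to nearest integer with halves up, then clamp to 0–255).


Multiply each channel by 1.25, round half up, clamp to [0, 255]
R: 87×1.25 = 108.75 → round → 109
G: 78×1.25 = 97.5 → round → 98
B: 251×1.25 = 313.75 → round → 314 → clamp → 255
= RGB(109, 98, 255)


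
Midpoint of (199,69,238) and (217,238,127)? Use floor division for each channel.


Midpoint: each channel = ⌊(C₁+C₂)/2⌋
R: ⌊(199+217)/2⌋ = 208
G: ⌊(69+238)/2⌋ = 153
B: ⌊(238+127)/2⌋ = 182
= RGB(208, 153, 182)


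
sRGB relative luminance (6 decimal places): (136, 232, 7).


Linearize each channel (sRGB transfer function): c = v/255; c_lin = c/12.92 if c ≤ 0.04045, else ((c+0.055)/1.055)^2.4
  R: 136/255 ≈ 0.533333 > 0.04045 → ((0.533333+0.055)/1.055)^2.4 ≈ 0.246201
  G: 232/255 ≈ 0.909804 > 0.04045 → ((0.909804+0.055)/1.055)^2.4 ≈ 0.806952
  B: 7/255 ≈ 0.027451 ≤ 0.04045 → 0.027451/12.92 ≈ 0.002125
R_lin = 0.246201, G_lin = 0.806952, B_lin = 0.002125
L = 0.2126×R + 0.7152×G + 0.0722×B
L = 0.2126×0.246201 + 0.7152×0.806952 + 0.0722×0.002125
L ≈ 0.629628


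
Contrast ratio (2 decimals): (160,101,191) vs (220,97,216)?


Linearize each sRGB channel c=v/255: c/12.92 if c ≤ 0.04045 else ((c+0.055)/1.055)^2.4
L = 0.2126×R_lin + 0.7152×G_lin + 0.0722×B_lin
Color 1 (160,101,191):
  R=160: 160/255≈0.6275 > 0.04045 → ((0.6275+0.055)/1.055)^2.4 ≈ 0.35153
  G=101: 101/255≈0.3961 > 0.04045 → ((0.3961+0.055)/1.055)^2.4 ≈ 0.13014
  B=191: 191/255≈0.7490 > 0.04045 → ((0.7490+0.055)/1.055)^2.4 ≈ 0.52100
  L1 = 0.2126×0.35153 + 0.7152×0.13014 + 0.0722×0.52100 ≈ 0.20543
Color 2 (220,97,216):
  R=220: 220/255≈0.8627 > 0.04045 → ((0.8627+0.055)/1.055)^2.4 ≈ 0.71569
  G=97: 97/255≈0.3804 > 0.04045 → ((0.3804+0.055)/1.055)^2.4 ≈ 0.11954
  B=216: 216/255≈0.8471 > 0.04045 → ((0.8471+0.055)/1.055)^2.4 ≈ 0.68669
  L2 = 0.2126×0.71569 + 0.7152×0.11954 + 0.0722×0.68669 ≈ 0.28723
Lighter = 0.28723, Darker = 0.20543
Ratio = (L_lighter + 0.05) / (L_darker + 0.05)
Ratio = (0.28723 + 0.05) / (0.20543 + 0.05) = 0.33723 / 0.25543 ≈ 1.3203
Ratio ≈ 1.32:1


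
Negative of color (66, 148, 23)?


Invert: (255-R, 255-G, 255-B)
R: 255-66 = 189
G: 255-148 = 107
B: 255-23 = 232
= RGB(189, 107, 232)


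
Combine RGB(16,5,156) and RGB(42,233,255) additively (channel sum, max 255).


Additive: each channel = min(255, C₁+C₂)
R: 16+42 = 58 → 58
G: 5+233 = 238 → 238
B: 156+255 = 411 → 255
= RGB(58, 238, 255)


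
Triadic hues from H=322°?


Triadic: equally spaced at 120° intervals
H1 = 322°
H2 = (322 + 120) mod 360 = 82°
H3 = (322 + 240) mod 360 = 202°
Triadic = 322°, 82°, 202°


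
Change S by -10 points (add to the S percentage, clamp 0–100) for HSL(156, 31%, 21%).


Original S = 31%
Adjustment = -10 percentage points
New S = 31 + (-10) = 21
Clamp to [0, 100] → 21
= HSL(156°, 21%, 21%)


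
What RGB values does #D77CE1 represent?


D7 → 215 (R)
7C → 124 (G)
E1 → 225 (B)
= RGB(215, 124, 225)


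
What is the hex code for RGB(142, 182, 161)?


R = 142 → 8E (hex)
G = 182 → B6 (hex)
B = 161 → A1 (hex)
Hex = #8EB6A1


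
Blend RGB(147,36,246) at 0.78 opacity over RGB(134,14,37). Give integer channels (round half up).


C = α×F + (1-α)×B, with 1-α = 0.22
R: 0.78×147 + 0.22×134 = 114.66 + 29.48 = 144.14 → 144
G: 0.78×36 + 0.22×14 = 28.08 + 3.08 = 31.16 → 31
B: 0.78×246 + 0.22×37 = 191.88 + 8.14 = 200.02 → 200
= RGB(144, 31, 200)


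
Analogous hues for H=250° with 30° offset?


Base hue: 250°
Left analog: (250 - 30) mod 360 = 220°
Right analog: (250 + 30) mod 360 = 280°
Analogous hues = 220° and 280°


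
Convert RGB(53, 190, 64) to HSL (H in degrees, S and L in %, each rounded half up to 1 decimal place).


Normalize: R'=53/255≈0.2078, G'=190/255≈0.7451, B'=64/255≈0.2510
Max=190/255, Min=53/255, Δ=Max-Min=137/255
L = (Max+Min)/2 = (190+53)/510 = 243/510 = 0.47647… → L = 47.6%
L ≤ 0.5 → S = Δ/(Max+Min) = 137/(190+53) = 137/243 = 0.56378… → S = 56.4%
(the 1/255 factors cancel in S and H, so raw channel differences can be used)
Max is G' → H = 60 × ((B-R)/Δ + 2) = 60 × ((64-53)/137 + 2)
  11/137 + 2 = 0.0802… + 2 = 2.0802…
  H = 60 × 2.0802… = 124.817…° → H = 124.8°
= HSL(124.8°, 56.4%, 47.6%)


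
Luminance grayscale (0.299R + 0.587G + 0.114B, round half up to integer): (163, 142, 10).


Gray = 0.299×R + 0.587×G + 0.114×B
Gray = 0.299×163 + 0.587×142 + 0.114×10
Gray = 48.737 + 83.354 + 1.140
Gray = 133.231 → round half up → 133
Gray = 133


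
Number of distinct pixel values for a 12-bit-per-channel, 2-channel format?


Total bits = 12 bits/channel × 2 channels = 24 bits
Distinct pixel values = 2^24
= 16,777,216 pixel values


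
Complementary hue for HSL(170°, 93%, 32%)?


Complement = opposite side of color wheel = hue + 180°
H' = (170 + 180) mod 360 = 350°
S and L unchanged.
= HSL(350°, 93%, 32%)


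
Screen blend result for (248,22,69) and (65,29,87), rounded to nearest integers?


Screen: C = 255 - (255-A)×(255-B)/255, rounded to nearest integer
R: 255 - (255-248)×(255-65)/255 = 255 - 1330/255 ≈ 255 - 5.216 = 249.784 → 250
G: 255 - (255-22)×(255-29)/255 = 255 - 52658/255 ≈ 255 - 206.502 = 48.498 → 48
B: 255 - (255-69)×(255-87)/255 = 255 - 31248/255 ≈ 255 - 122.541 = 132.459 → 132
= RGB(250, 48, 132)


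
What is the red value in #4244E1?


Color: #4244E1
R = 42 = 66
G = 44 = 68
B = E1 = 225
Red = 66


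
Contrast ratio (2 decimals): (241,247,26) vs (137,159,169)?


Linearize each sRGB channel c=v/255: c/12.92 if c ≤ 0.04045 else ((c+0.055)/1.055)^2.4
L = 0.2126×R_lin + 0.7152×G_lin + 0.0722×B_lin
Color 1 (241,247,26):
  R=241: 241/255≈0.9451 > 0.04045 → ((0.9451+0.055)/1.055)^2.4 ≈ 0.87962
  G=247: 247/255≈0.9686 > 0.04045 → ((0.9686+0.055)/1.055)^2.4 ≈ 0.93011
  B=26: 26/255≈0.1020 > 0.04045 → ((0.1020+0.055)/1.055)^2.4 ≈ 0.01033
  L1 = 0.2126×0.87962 + 0.7152×0.93011 + 0.0722×0.01033 ≈ 0.85297
Color 2 (137,159,169):
  R=137: 137/255≈0.5373 > 0.04045 → ((0.5373+0.055)/1.055)^2.4 ≈ 0.25016
  G=159: 159/255≈0.6235 > 0.04045 → ((0.6235+0.055)/1.055)^2.4 ≈ 0.34670
  B=169: 169/255≈0.6627 > 0.04045 → ((0.6627+0.055)/1.055)^2.4 ≈ 0.39676
  L2 = 0.2126×0.25016 + 0.7152×0.34670 + 0.0722×0.39676 ≈ 0.32979
Lighter = 0.85297, Darker = 0.32979
Ratio = (L_lighter + 0.05) / (L_darker + 0.05)
Ratio = (0.85297 + 0.05) / (0.32979 + 0.05) = 0.90297 / 0.37979 ≈ 2.3775
Ratio ≈ 2.38:1


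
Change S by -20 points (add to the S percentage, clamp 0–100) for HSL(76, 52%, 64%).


Original S = 52%
Adjustment = -20 percentage points
New S = 52 + (-20) = 32
Clamp to [0, 100] → 32
= HSL(76°, 32%, 64%)


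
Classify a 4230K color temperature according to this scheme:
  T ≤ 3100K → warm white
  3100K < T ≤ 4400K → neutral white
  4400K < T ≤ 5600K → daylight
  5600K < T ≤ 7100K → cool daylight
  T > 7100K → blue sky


Temperature: 4230K
3100K < 4230K ≤ 4400K → neutral white
Classification: neutral white


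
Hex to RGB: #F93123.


F9 → 249 (R)
31 → 49 (G)
23 → 35 (B)
= RGB(249, 49, 35)


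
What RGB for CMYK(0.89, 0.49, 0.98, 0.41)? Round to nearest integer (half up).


R = 255 × (1-C) × (1-K) = 255 × 0.11 × 0.59 = 16.5495 → 17
G = 255 × (1-M) × (1-K) = 255 × 0.51 × 0.59 = 76.7295 → 77
B = 255 × (1-Y) × (1-K) = 255 × 0.02 × 0.59 = 3.009 → 3
= RGB(17, 77, 3)


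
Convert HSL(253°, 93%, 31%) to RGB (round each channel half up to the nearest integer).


H=253°, S=0.93, L=0.31
C = (1-|2L-1|)×S = (1-|-0.38|)×0.93 = 0.5766
H' = H/60 = 253/60 ≈ 4.2167; X = C×(1-|H' mod 2 - 1|) = 0.12493
m = L - C/2 = 0.31 - 0.2883 = 0.0217
Sector ⌊H'⌋ = 4 → (R',G',B') = (0.12493, 0.0, 0.5766)
RGB = ((R'+m)×255, (G'+m)×255, (B'+m)×255) = (37.39065, 5.5335, 152.5665)
Round half up → RGB(37, 6, 153)


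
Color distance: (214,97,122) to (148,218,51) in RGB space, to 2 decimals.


d = √[(R₁-R₂)² + (G₁-G₂)² + (B₁-B₂)²]
d = √[(214-148)² + (97-218)² + (122-51)²]
d = √[4356 + 14641 + 5041]
d = √24038
d ≈ 155.04


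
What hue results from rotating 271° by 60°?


New hue = (H + rotation) mod 360
New hue = (271 + 60) mod 360
= 331 mod 360
= 331°


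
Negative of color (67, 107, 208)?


Invert: (255-R, 255-G, 255-B)
R: 255-67 = 188
G: 255-107 = 148
B: 255-208 = 47
= RGB(188, 148, 47)


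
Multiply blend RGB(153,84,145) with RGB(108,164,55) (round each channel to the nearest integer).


Multiply: C = A×B/255, rounded to nearest integer
R: 153×108/255 = 16524/255 ≈ 64.800 → 65
G: 84×164/255 = 13776/255 ≈ 54.024 → 54
B: 145×55/255 = 7975/255 ≈ 31.275 → 31
= RGB(65, 54, 31)


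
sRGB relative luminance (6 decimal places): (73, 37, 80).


Linearize each channel (sRGB transfer function): c = v/255; c_lin = c/12.92 if c ≤ 0.04045, else ((c+0.055)/1.055)^2.4
  R: 73/255 ≈ 0.286275 > 0.04045 → ((0.286275+0.055)/1.055)^2.4 ≈ 0.066626
  G: 37/255 ≈ 0.145098 > 0.04045 → ((0.145098+0.055)/1.055)^2.4 ≈ 0.018500
  B: 80/255 ≈ 0.313725 > 0.04045 → ((0.313725+0.055)/1.055)^2.4 ≈ 0.080220
R_lin = 0.066626, G_lin = 0.018500, B_lin = 0.080220
L = 0.2126×R + 0.7152×G + 0.0722×B
L = 0.2126×0.066626 + 0.7152×0.018500 + 0.0722×0.080220
L ≈ 0.033188


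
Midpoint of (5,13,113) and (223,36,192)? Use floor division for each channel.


Midpoint: each channel = ⌊(C₁+C₂)/2⌋
R: ⌊(5+223)/2⌋ = 114
G: ⌊(13+36)/2⌋ = 24
B: ⌊(113+192)/2⌋ = 152
= RGB(114, 24, 152)


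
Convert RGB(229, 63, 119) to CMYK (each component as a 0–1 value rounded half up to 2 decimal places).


R'=229/255≈0.8980, G'=63/255≈0.2471, B'=119/255≈0.4667
K = 1 - max(R',G',B') = 1 - 229/255 = 26/255 = 0.10196… → 0.10
(1-R'-K)/(1-K) simplifies to (max-R)/max with max = 229:
C = (229-229)/229 = 0/229 = 0 → 0.00
M = (229-63)/229 = 166/229 = 0.72489… → 0.72
Y = (229-119)/229 = 110/229 = 0.48034… → 0.48
= CMYK(0.00, 0.72, 0.48, 0.10)


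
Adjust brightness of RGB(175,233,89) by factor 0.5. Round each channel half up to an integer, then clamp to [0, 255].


Multiply each channel by 0.5, round half up, clamp to [0, 255]
R: 175×0.5 = 87.5 → round → 88
G: 233×0.5 = 116.5 → round → 117
B: 89×0.5 = 44.5 → round → 45
= RGB(88, 117, 45)


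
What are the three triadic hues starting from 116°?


Triadic: equally spaced at 120° intervals
H1 = 116°
H2 = (116 + 120) mod 360 = 236°
H3 = (116 + 240) mod 360 = 356°
Triadic = 116°, 236°, 356°


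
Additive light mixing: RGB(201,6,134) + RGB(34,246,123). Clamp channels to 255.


Additive: each channel = min(255, C₁+C₂)
R: 201+34 = 235 → 235
G: 6+246 = 252 → 252
B: 134+123 = 257 → 255
= RGB(235, 252, 255)


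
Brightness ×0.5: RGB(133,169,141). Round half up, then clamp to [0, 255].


Multiply each channel by 0.5, round half up, clamp to [0, 255]
R: 133×0.5 = 66.5 → round → 67
G: 169×0.5 = 84.5 → round → 85
B: 141×0.5 = 70.5 → round → 71
= RGB(67, 85, 71)


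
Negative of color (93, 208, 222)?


Invert: (255-R, 255-G, 255-B)
R: 255-93 = 162
G: 255-208 = 47
B: 255-222 = 33
= RGB(162, 47, 33)


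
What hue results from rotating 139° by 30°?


New hue = (H + rotation) mod 360
New hue = (139 + 30) mod 360
= 169 mod 360
= 169°


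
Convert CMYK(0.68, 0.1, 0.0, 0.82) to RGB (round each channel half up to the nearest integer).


R = 255 × (1-C) × (1-K) = 255 × 0.32 × 0.18 = 14.688 → 15
G = 255 × (1-M) × (1-K) = 255 × 0.90 × 0.18 = 41.31 → 41
B = 255 × (1-Y) × (1-K) = 255 × 1.00 × 0.18 = 45.9 → 46
= RGB(15, 41, 46)


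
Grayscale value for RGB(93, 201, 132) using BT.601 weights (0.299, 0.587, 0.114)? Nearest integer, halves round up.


Gray = 0.299×R + 0.587×G + 0.114×B
Gray = 0.299×93 + 0.587×201 + 0.114×132
Gray = 27.807 + 117.987 + 15.048
Gray = 160.842 → round half up → 161
Gray = 161


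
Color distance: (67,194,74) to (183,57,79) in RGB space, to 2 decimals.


d = √[(R₁-R₂)² + (G₁-G₂)² + (B₁-B₂)²]
d = √[(67-183)² + (194-57)² + (74-79)²]
d = √[13456 + 18769 + 25]
d = √32250
d ≈ 179.58


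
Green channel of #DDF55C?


Color: #DDF55C
R = DD = 221
G = F5 = 245
B = 5C = 92
Green = 245


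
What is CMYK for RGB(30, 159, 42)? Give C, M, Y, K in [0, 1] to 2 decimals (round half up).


R'=30/255≈0.1176, G'=159/255≈0.6235, B'=42/255≈0.1647
K = 1 - max(R',G',B') = 1 - 159/255 = 96/255 = 0.37647… → 0.38
(1-R'-K)/(1-K) simplifies to (max-R)/max with max = 159:
C = (159-30)/159 = 129/159 = 0.81132… → 0.81
M = (159-159)/159 = 0/159 = 0 → 0.00
Y = (159-42)/159 = 117/159 = 0.73584… → 0.74
= CMYK(0.81, 0.00, 0.74, 0.38)


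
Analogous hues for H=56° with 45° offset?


Base hue: 56°
Left analog: (56 - 45) mod 360 = 11°
Right analog: (56 + 45) mod 360 = 101°
Analogous hues = 11° and 101°


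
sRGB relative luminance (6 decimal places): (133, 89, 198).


Linearize each channel (sRGB transfer function): c = v/255; c_lin = c/12.92 if c ≤ 0.04045, else ((c+0.055)/1.055)^2.4
  R: 133/255 ≈ 0.521569 > 0.04045 → ((0.521569+0.055)/1.055)^2.4 ≈ 0.234551
  G: 89/255 ≈ 0.349020 > 0.04045 → ((0.349020+0.055)/1.055)^2.4 ≈ 0.099899
  B: 198/255 ≈ 0.776471 > 0.04045 → ((0.776471+0.055)/1.055)^2.4 ≈ 0.564712
R_lin = 0.234551, G_lin = 0.099899, B_lin = 0.564712
L = 0.2126×R + 0.7152×G + 0.0722×B
L = 0.2126×0.234551 + 0.7152×0.099899 + 0.0722×0.564712
L ≈ 0.162085


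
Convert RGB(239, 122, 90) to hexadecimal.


R = 239 → EF (hex)
G = 122 → 7A (hex)
B = 90 → 5A (hex)
Hex = #EF7A5A


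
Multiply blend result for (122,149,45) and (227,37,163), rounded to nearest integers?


Multiply: C = A×B/255, rounded to nearest integer
R: 122×227/255 = 27694/255 ≈ 108.604 → 109
G: 149×37/255 = 5513/255 ≈ 21.620 → 22
B: 45×163/255 = 7335/255 ≈ 28.765 → 29
= RGB(109, 22, 29)


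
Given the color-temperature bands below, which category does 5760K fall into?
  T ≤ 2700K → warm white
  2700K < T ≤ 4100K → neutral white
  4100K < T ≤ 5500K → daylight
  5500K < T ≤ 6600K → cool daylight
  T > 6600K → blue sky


Temperature: 5760K
5500K < 5760K ≤ 6600K → cool daylight
Classification: cool daylight


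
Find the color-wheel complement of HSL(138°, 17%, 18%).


Complement = opposite side of color wheel = hue + 180°
H' = (138 + 180) mod 360 = 318°
S and L unchanged.
= HSL(318°, 17%, 18%)


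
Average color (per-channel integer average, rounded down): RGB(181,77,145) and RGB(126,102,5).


Midpoint: each channel = ⌊(C₁+C₂)/2⌋
R: ⌊(181+126)/2⌋ = 153
G: ⌊(77+102)/2⌋ = 89
B: ⌊(145+5)/2⌋ = 75
= RGB(153, 89, 75)


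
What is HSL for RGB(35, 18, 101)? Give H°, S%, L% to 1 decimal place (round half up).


Normalize: R'=35/255≈0.1373, G'=18/255≈0.0706, B'=101/255≈0.3961
Max=101/255, Min=18/255, Δ=Max-Min=83/255
L = (Max+Min)/2 = (101+18)/510 = 119/510 = 0.23333… → L = 23.3%
L ≤ 0.5 → S = Δ/(Max+Min) = 83/(101+18) = 83/119 = 0.69747… → S = 69.7%
(the 1/255 factors cancel in S and H, so raw channel differences can be used)
Max is B' → H = 60 × ((R-G)/Δ + 4) = 60 × ((35-18)/83 + 4)
  17/83 + 4 = 0.2048… + 4 = 4.2048…
  H = 60 × 4.2048… = 252.289…° → H = 252.3°
= HSL(252.3°, 69.7%, 23.3%)


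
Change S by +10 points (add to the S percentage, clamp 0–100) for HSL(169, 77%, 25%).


Original S = 77%
Adjustment = +10 percentage points
New S = 77 + (10) = 87
Clamp to [0, 100] → 87
= HSL(169°, 87%, 25%)


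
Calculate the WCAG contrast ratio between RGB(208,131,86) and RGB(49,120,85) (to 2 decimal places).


Linearize each sRGB channel c=v/255: c/12.92 if c ≤ 0.04045 else ((c+0.055)/1.055)^2.4
L = 0.2126×R_lin + 0.7152×G_lin + 0.0722×B_lin
Color 1 (208,131,86):
  R=208: 208/255≈0.8157 > 0.04045 → ((0.8157+0.055)/1.055)^2.4 ≈ 0.63076
  G=131: 131/255≈0.5137 > 0.04045 → ((0.5137+0.055)/1.055)^2.4 ≈ 0.22697
  B=86: 86/255≈0.3373 > 0.04045 → ((0.3373+0.055)/1.055)^2.4 ≈ 0.09306
  L1 = 0.2126×0.63076 + 0.7152×0.22697 + 0.0722×0.09306 ≈ 0.30314
Color 2 (49,120,85):
  R=49: 49/255≈0.1922 > 0.04045 → ((0.1922+0.055)/1.055)^2.4 ≈ 0.03071
  G=120: 120/255≈0.4706 > 0.04045 → ((0.4706+0.055)/1.055)^2.4 ≈ 0.18782
  B=85: 85/255≈0.3333 > 0.04045 → ((0.3333+0.055)/1.055)^2.4 ≈ 0.09084
  L2 = 0.2126×0.03071 + 0.7152×0.18782 + 0.0722×0.09084 ≈ 0.14742
Lighter = 0.30314, Darker = 0.14742
Ratio = (L_lighter + 0.05) / (L_darker + 0.05)
Ratio = (0.30314 + 0.05) / (0.14742 + 0.05) = 0.35314 / 0.19742 ≈ 1.7888
Ratio ≈ 1.79:1


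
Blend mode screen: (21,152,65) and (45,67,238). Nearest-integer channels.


Screen: C = 255 - (255-A)×(255-B)/255, rounded to nearest integer
R: 255 - (255-21)×(255-45)/255 = 255 - 49140/255 ≈ 255 - 192.706 = 62.294 → 62
G: 255 - (255-152)×(255-67)/255 = 255 - 19364/255 ≈ 255 - 75.937 = 179.063 → 179
B: 255 - (255-65)×(255-238)/255 = 255 - 3230/255 ≈ 255 - 12.667 = 242.333 → 242
= RGB(62, 179, 242)


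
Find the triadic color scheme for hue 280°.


Triadic: equally spaced at 120° intervals
H1 = 280°
H2 = (280 + 120) mod 360 = 40°
H3 = (280 + 240) mod 360 = 160°
Triadic = 280°, 40°, 160°


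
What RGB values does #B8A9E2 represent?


B8 → 184 (R)
A9 → 169 (G)
E2 → 226 (B)
= RGB(184, 169, 226)


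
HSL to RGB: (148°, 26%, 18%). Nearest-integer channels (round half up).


H=148°, S=0.26, L=0.18
C = (1-|2L-1|)×S = (1-|-0.64|)×0.26 = 0.0936
H' = H/60 = 148/60 ≈ 2.4667; X = C×(1-|H' mod 2 - 1|) = 0.04368
m = L - C/2 = 0.18 - 0.0468 = 0.1332
Sector ⌊H'⌋ = 2 → (R',G',B') = (0.0, 0.0936, 0.04368)
RGB = ((R'+m)×255, (G'+m)×255, (B'+m)×255) = (33.966, 57.834, 45.1044)
Round half up → RGB(34, 58, 45)


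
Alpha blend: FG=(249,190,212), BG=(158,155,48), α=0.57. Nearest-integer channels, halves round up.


C = α×F + (1-α)×B, with 1-α = 0.43
R: 0.57×249 + 0.43×158 = 141.93 + 67.94 = 209.87 → 210
G: 0.57×190 + 0.43×155 = 108.30 + 66.65 = 174.95 → 175
B: 0.57×212 + 0.43×48 = 120.84 + 20.64 = 141.48 → 141
= RGB(210, 175, 141)


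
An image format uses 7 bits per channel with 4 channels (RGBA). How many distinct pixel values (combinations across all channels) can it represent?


Total bits = 7 bits/channel × 4 channels = 28 bits
Distinct pixel values = 2^28
= 268,435,456 pixel values


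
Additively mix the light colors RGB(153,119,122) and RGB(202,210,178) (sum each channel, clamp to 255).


Additive: each channel = min(255, C₁+C₂)
R: 153+202 = 355 → 255
G: 119+210 = 329 → 255
B: 122+178 = 300 → 255
= RGB(255, 255, 255)


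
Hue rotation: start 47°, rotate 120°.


New hue = (H + rotation) mod 360
New hue = (47 + 120) mod 360
= 167 mod 360
= 167°


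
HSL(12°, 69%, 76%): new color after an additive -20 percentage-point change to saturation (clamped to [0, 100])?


Original S = 69%
Adjustment = -20 percentage points
New S = 69 + (-20) = 49
Clamp to [0, 100] → 49
= HSL(12°, 49%, 76%)


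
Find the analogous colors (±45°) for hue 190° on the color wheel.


Base hue: 190°
Left analog: (190 - 45) mod 360 = 145°
Right analog: (190 + 45) mod 360 = 235°
Analogous hues = 145° and 235°


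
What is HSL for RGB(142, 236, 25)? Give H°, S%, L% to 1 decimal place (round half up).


Normalize: R'=142/255≈0.5569, G'=236/255≈0.9255, B'=25/255≈0.0980
Max=236/255, Min=25/255, Δ=Max-Min=211/255
L = (Max+Min)/2 = (236+25)/510 = 261/510 = 0.51176… → L = 51.2%
L > 0.5 → S = Δ/(2-Max-Min) = 211/(510-236-25) = 211/249 = 0.84738… → S = 84.7%
(the 1/255 factors cancel in S and H, so raw channel differences can be used)
Max is G' → H = 60 × ((B-R)/Δ + 2) = 60 × ((25-142)/211 + 2)
  -117/211 + 2 = -0.5545… + 2 = 1.4454…
  H = 60 × 1.4454… = 86.729…° → H = 86.7°
= HSL(86.7°, 84.7%, 51.2%)


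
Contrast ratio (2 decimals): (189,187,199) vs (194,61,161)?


Linearize each sRGB channel c=v/255: c/12.92 if c ≤ 0.04045 else ((c+0.055)/1.055)^2.4
L = 0.2126×R_lin + 0.7152×G_lin + 0.0722×B_lin
Color 1 (189,187,199):
  R=189: 189/255≈0.7412 > 0.04045 → ((0.7412+0.055)/1.055)^2.4 ≈ 0.50888
  G=187: 187/255≈0.7333 > 0.04045 → ((0.7333+0.055)/1.055)^2.4 ≈ 0.49693
  B=199: 199/255≈0.7804 > 0.04045 → ((0.7804+0.055)/1.055)^2.4 ≈ 0.57112
  L1 = 0.2126×0.50888 + 0.7152×0.49693 + 0.0722×0.57112 ≈ 0.50483
Color 2 (194,61,161):
  R=194: 194/255≈0.7608 > 0.04045 → ((0.7608+0.055)/1.055)^2.4 ≈ 0.53948
  G=61: 61/255≈0.2392 > 0.04045 → ((0.2392+0.055)/1.055)^2.4 ≈ 0.04667
  B=161: 161/255≈0.6314 > 0.04045 → ((0.6314+0.055)/1.055)^2.4 ≈ 0.35640
  L2 = 0.2126×0.53948 + 0.7152×0.04667 + 0.0722×0.35640 ≈ 0.17380
Lighter = 0.50483, Darker = 0.17380
Ratio = (L_lighter + 0.05) / (L_darker + 0.05)
Ratio = (0.50483 + 0.05) / (0.17380 + 0.05) = 0.55483 / 0.22380 ≈ 2.4791
Ratio ≈ 2.48:1
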